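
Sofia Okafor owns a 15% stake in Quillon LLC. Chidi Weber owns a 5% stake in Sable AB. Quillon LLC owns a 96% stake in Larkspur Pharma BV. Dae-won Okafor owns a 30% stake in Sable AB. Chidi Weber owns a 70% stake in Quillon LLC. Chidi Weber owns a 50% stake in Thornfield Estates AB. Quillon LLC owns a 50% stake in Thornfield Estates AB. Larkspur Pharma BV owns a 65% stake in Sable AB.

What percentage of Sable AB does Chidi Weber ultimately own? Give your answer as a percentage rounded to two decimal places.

Chidi reaches Sable along 2 paths.
Via Quillon → Larkspur: 70% × 96% × 65% = 43.68%.
Direct stake: 5% = 5%.
Total: 43.68% + 5% = 48.68%.

48.68%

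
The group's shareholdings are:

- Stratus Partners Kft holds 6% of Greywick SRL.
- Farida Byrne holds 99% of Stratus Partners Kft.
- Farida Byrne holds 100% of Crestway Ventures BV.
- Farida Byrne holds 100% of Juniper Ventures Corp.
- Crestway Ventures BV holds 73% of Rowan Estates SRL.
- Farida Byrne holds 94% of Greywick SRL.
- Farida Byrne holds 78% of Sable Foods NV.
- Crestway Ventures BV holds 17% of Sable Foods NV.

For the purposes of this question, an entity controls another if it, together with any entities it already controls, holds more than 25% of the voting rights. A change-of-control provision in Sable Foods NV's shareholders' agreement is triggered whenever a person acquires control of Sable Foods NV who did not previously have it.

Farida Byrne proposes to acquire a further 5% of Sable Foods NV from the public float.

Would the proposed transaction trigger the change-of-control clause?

No

The purchase changes only Farida's holdings, so Farida is the only person who could newly come to control Sable.
Farida holds 100% of Crestway, so Farida controls Crestway.
Farida and Crestway together hold 78% + 17% = 95% of Sable, so Farida controls Sable.
So Farida already controls Sable before the transaction.
After the purchase, Farida's direct stake in Sable rises to 78% + 5% = 83%.
Farida controlled Sable already, so this is not a new person acquiring control; every other person's position is unchanged or reduced.
No new person acquires control, so the clause is not triggered.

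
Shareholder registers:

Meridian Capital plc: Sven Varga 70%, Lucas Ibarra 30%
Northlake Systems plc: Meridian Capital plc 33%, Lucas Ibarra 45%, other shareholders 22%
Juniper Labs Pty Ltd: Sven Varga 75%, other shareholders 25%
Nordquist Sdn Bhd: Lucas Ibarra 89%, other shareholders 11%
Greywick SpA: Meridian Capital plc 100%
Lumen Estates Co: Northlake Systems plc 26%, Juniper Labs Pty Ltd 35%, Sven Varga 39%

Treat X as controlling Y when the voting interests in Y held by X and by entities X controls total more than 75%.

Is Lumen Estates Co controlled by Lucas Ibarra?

No

Lucas holds 89% of Nordquist, so Lucas controls Nordquist.
Neither Lucas nor any entity Lucas controls holds any voting interest in Lumen.
So Lucas does not control Lumen.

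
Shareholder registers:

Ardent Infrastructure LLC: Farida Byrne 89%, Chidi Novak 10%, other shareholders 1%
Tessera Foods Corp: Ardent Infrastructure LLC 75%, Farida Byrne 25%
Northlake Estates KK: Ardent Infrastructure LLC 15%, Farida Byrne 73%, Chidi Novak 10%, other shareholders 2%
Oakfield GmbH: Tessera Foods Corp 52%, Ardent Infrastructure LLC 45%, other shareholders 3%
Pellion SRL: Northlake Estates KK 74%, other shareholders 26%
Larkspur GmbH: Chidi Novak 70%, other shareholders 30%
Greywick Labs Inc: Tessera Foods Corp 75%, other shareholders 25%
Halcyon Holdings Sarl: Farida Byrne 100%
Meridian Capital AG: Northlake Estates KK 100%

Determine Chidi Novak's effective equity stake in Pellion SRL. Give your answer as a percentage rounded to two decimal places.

Chidi reaches Pellion along 2 paths.
Via Ardent → Northlake: 10% × 15% × 74% = 1.11%.
Via Northlake: 10% × 74% = 7.4%.
Total: 1.11% + 7.4% = 8.51%.

8.51%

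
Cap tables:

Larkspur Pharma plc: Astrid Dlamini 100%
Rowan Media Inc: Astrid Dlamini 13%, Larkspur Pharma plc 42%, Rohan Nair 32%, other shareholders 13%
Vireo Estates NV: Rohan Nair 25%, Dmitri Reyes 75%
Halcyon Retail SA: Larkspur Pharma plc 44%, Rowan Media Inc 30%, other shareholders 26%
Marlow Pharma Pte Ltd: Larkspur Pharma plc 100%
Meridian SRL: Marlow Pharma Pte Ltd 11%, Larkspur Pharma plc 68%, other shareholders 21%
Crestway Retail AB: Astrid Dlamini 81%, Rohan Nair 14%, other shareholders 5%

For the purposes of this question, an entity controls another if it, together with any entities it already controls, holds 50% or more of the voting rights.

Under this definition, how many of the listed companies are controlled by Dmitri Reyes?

Dmitri holds 75% of Vireo, so Dmitri controls Vireo.
No other company's threshold is met.
Dmitri controls 1 company.

1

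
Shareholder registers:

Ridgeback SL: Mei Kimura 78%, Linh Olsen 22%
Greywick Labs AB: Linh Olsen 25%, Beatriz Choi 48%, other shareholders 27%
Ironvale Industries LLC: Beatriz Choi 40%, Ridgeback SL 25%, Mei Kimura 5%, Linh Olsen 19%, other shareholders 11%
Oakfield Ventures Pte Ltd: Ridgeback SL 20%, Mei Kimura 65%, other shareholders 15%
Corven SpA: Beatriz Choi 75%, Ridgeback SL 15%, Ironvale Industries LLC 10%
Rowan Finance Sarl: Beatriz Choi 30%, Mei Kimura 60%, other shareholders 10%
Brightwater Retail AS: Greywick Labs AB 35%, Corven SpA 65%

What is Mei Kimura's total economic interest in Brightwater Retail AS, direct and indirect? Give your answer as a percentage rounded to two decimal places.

Mei reaches Brightwater along 3 paths.
Via Ridgeback → Corven: 78% × 15% × 65% = 7.605%.
Via Ridgeback → Ironvale → Corven: 78% × 25% × 10% × 65% = 1.2675%.
Via Ironvale → Corven: 5% × 10% × 65% = 0.325%.
Total: 7.605% + 1.2675% + 0.325% = 9.1975%.
Rounded: 9.20%.

9.20%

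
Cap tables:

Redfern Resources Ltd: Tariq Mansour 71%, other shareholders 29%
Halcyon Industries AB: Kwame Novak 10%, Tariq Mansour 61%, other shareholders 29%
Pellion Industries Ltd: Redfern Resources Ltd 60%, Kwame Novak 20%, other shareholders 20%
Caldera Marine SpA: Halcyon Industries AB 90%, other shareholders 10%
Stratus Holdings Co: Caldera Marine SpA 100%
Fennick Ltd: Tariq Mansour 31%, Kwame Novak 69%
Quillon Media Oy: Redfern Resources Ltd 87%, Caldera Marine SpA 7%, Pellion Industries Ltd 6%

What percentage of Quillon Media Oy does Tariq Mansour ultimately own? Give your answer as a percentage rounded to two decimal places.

68.17%

Tariq reaches Quillon along 3 paths.
Via Redfern: 71% × 87% = 61.77%.
Via Halcyon → Caldera: 61% × 90% × 7% = 3.843%.
Via Redfern → Pellion: 71% × 60% × 6% = 2.556%.
Total: 61.77% + 3.843% + 2.556% = 68.169%.
Rounded: 68.17%.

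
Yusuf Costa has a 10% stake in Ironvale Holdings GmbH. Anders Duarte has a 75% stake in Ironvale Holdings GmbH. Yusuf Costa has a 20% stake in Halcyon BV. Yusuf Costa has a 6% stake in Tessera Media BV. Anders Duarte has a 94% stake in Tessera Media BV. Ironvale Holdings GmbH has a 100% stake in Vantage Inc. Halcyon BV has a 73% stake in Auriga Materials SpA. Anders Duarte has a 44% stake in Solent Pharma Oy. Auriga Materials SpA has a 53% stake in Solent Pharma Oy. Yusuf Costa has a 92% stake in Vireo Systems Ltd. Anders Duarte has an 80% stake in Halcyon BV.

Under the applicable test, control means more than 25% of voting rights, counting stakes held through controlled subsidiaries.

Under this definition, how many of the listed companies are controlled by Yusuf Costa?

1

Yusuf holds 92% of Vireo, so Yusuf controls Vireo.
No other company's threshold is met.
Yusuf controls 1 company.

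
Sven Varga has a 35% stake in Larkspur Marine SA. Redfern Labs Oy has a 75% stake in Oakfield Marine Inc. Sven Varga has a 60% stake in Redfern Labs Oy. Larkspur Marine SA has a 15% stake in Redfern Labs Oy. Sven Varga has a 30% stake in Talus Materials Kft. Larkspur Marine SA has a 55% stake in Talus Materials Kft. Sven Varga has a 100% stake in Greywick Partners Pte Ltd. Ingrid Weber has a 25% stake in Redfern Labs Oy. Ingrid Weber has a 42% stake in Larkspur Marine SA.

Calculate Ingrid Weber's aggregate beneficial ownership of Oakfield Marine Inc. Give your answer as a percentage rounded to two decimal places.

23.48%

Ingrid reaches Oakfield along 2 paths.
Via Larkspur → Redfern: 42% × 15% × 75% = 4.725%.
Via Redfern: 25% × 75% = 18.75%.
Total: 4.725% + 18.75% = 23.475%.
Rounded: 23.48%.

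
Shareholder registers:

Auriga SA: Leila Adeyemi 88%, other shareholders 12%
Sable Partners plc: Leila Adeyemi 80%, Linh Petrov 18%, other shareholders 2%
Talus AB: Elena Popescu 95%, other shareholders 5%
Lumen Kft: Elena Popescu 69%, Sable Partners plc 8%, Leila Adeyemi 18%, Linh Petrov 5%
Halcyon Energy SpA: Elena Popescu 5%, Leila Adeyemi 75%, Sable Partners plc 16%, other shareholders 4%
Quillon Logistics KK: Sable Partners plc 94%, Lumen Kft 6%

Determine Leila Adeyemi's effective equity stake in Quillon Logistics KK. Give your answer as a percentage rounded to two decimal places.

Leila reaches Quillon along 3 paths.
Via Sable: 80% × 94% = 75.2%.
Via Sable → Lumen: 80% × 8% × 6% = 0.384%.
Via Lumen: 18% × 6% = 1.08%.
Total: 75.2% + 0.384% + 1.08% = 76.664%.
Rounded: 76.66%.

76.66%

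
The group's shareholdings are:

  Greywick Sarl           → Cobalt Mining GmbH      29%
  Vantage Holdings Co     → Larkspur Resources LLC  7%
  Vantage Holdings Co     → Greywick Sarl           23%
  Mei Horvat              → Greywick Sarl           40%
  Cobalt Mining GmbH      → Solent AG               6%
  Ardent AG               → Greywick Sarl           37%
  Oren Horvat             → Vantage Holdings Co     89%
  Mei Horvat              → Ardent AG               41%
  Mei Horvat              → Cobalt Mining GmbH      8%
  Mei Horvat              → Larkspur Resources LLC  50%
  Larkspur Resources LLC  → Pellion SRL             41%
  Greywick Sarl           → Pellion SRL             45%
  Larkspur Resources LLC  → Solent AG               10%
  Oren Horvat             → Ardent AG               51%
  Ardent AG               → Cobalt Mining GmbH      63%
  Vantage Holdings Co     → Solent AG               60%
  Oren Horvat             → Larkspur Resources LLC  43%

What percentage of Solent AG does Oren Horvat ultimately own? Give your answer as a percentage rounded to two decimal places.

60.94%

Oren reaches Solent along 6 paths.
Via Vantage: 89% × 60% = 53.4%.
Via Vantage → Greywick → Cobalt: 89% × 23% × 29% × 6% = 0.356178%.
Via Ardent → Greywick → Cobalt: 51% × 37% × 29% × 6% = 0.328338%.
Via Ardent → Cobalt: 51% × 63% × 6% = 1.9278%.
Via Larkspur: 43% × 10% = 4.3%.
Via Vantage → Larkspur: 89% × 7% × 10% = 0.623%.
Total: 53.4% + 0.356178% + 0.328338% + 1.9278% + 4.3% + 0.623% = 60.935316%.
Rounded: 60.94%.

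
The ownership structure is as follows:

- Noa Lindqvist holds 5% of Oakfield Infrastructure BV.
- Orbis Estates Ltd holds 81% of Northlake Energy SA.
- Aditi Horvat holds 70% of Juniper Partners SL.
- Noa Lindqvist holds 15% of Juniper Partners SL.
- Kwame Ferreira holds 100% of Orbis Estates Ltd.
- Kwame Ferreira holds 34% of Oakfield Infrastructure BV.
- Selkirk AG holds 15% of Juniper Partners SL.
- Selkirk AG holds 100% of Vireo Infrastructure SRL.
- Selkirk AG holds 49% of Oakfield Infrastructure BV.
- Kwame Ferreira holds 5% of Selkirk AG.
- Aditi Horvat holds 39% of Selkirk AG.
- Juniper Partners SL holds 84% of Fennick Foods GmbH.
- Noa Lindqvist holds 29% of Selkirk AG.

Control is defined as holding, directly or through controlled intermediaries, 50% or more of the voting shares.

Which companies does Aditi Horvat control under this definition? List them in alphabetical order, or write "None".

Aditi holds 70% of Juniper, so Aditi controls Juniper.
Juniper holds 84% of Fennick, so Aditi controls Fennick.
No other company's threshold is met.

Fennick Foods GmbH, Juniper Partners SL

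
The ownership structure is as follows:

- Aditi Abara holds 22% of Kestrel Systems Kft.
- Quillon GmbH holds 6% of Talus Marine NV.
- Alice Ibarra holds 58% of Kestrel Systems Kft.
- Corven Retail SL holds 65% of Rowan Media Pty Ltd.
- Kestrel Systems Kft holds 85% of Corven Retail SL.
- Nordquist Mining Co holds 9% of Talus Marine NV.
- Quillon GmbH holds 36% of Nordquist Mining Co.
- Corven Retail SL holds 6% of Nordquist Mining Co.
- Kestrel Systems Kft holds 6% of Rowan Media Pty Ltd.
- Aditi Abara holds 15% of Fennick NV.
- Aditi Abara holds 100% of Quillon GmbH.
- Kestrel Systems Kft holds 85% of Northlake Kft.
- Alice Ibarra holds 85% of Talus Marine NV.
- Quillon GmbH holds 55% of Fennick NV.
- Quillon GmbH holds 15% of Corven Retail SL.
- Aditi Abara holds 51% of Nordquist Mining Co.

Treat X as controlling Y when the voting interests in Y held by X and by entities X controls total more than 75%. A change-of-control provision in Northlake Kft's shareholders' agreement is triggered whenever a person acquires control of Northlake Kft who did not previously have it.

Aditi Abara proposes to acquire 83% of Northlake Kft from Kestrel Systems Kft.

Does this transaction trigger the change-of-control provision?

Yes

The purchase adds only to Aditi's holdings (Kestrel's stake shrinks), so Aditi is the only person who could newly come to control Northlake.
Aditi holds 100% of Quillon, so Aditi controls Quillon.
Aditi and Quillon together hold 51% + 36% = 87% of Nordquist, so Aditi controls Nordquist.
Neither Aditi nor any entity Aditi controls holds any voting interest in Northlake.
So before the transaction, Aditi does not control Northlake.
After the purchase, Aditi holds 83% of Northlake directly, and Kestrel's stake falls to 2%.
Aditi holds 83% of Northlake, so Aditi controls Northlake.
Aditi did not control Northlake before and does after, so the clause is triggered.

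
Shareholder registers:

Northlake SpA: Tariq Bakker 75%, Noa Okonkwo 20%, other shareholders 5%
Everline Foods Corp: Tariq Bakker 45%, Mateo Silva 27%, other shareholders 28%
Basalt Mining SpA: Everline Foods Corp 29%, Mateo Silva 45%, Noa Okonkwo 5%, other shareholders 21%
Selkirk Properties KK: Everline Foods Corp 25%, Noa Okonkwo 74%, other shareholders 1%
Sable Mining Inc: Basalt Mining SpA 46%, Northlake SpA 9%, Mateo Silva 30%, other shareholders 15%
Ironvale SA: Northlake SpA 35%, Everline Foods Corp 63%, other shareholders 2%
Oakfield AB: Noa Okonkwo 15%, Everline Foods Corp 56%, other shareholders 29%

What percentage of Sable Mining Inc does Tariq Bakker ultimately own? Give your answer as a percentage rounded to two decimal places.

12.75%

Tariq reaches Sable along 2 paths.
Via Everline → Basalt: 45% × 29% × 46% = 6.003%.
Via Northlake: 75% × 9% = 6.75%.
Total: 6.003% + 6.75% = 12.753%.
Rounded: 12.75%.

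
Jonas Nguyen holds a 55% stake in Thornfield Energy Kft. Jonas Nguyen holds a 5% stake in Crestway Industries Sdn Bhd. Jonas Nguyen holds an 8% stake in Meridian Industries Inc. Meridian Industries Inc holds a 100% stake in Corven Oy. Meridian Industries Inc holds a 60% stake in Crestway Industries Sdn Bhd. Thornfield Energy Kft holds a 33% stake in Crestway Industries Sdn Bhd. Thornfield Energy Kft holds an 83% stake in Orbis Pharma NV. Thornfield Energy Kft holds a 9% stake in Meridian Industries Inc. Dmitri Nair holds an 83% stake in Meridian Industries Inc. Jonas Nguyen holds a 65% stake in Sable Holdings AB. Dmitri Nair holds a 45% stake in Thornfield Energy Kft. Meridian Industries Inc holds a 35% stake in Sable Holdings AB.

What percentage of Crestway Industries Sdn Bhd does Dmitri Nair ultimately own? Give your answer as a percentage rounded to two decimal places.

67.08%

Dmitri reaches Crestway along 3 paths.
Via Thornfield: 45% × 33% = 14.85%.
Via Meridian: 83% × 60% = 49.8%.
Via Thornfield → Meridian: 45% × 9% × 60% = 2.43%.
Total: 14.85% + 49.8% + 2.43% = 67.08%.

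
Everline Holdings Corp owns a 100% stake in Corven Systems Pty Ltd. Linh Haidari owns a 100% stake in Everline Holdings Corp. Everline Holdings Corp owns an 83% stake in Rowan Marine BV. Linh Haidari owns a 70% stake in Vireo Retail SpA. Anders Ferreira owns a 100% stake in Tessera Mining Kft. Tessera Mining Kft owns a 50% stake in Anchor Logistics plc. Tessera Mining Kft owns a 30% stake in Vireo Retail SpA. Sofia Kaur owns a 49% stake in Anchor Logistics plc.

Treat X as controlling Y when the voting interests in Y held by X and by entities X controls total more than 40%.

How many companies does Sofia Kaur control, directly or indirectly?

1

Sofia holds 49% of Anchor, so Sofia controls Anchor.
No other company's threshold is met.
Sofia controls 1 company.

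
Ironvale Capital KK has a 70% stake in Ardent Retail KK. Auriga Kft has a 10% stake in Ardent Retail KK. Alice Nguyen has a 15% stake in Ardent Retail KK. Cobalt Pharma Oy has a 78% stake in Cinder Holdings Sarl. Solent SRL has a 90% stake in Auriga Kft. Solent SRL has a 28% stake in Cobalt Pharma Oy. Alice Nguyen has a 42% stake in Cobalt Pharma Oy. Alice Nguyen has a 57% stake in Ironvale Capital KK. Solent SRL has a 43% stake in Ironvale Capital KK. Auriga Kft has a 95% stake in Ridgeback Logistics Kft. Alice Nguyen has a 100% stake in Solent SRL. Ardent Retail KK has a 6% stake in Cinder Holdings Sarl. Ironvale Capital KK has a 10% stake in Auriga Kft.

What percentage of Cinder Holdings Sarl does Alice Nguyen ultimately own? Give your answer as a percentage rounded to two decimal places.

60.30%

Alice reaches Cinder along 8 paths.
Via Solent → Auriga → Ardent: 100% × 90% × 10% × 6% = 0.54%.
Via Solent → Ironvale → Auriga → Ardent: 100% × 43% × 10% × 10% × 6% = 0.0258%.
Via Ironvale → Auriga → Ardent: 57% × 10% × 10% × 6% = 0.0342%.
Via Ardent: 15% × 6% = 0.9%.
Via Solent → Ironvale → Ardent: 100% × 43% × 70% × 6% = 1.806%.
Via Ironvale → Ardent: 57% × 70% × 6% = 2.394%.
Via Cobalt: 42% × 78% = 32.76%.
Via Solent → Cobalt: 100% × 28% × 78% = 21.84%.
Total: 0.54% + 0.0258% + 0.0342% + 0.9% + 1.806% + 2.394% + 32.76% + 21.84% = 60.3%.
Rounded: 60.30%.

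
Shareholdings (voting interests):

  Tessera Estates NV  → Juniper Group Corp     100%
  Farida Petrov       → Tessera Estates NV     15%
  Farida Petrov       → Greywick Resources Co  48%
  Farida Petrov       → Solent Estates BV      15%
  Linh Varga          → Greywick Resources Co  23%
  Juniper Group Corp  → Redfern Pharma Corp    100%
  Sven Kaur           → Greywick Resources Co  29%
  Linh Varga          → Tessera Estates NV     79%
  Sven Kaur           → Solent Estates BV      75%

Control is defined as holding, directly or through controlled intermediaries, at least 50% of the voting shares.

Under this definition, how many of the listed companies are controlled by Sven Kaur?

Sven holds 75% of Solent, so Sven controls Solent.
No other company's threshold is met.
Sven controls 1 company.

1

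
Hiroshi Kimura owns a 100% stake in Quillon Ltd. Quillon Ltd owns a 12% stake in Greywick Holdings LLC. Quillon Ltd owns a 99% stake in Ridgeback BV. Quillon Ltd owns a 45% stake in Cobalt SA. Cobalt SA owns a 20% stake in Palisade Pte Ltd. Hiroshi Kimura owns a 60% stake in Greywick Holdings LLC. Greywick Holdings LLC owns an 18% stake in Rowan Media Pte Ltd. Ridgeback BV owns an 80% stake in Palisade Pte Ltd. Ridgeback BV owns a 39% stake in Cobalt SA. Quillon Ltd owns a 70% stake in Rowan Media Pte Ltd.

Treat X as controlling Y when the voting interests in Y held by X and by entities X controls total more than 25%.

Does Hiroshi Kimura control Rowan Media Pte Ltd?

Hiroshi holds 100% of Quillon, so Hiroshi controls Quillon.
Hiroshi and Quillon together hold 60% + 12% = 72% of Greywick, so Hiroshi controls Greywick.
Greywick and Quillon together hold 18% + 70% = 88% of Rowan, so Hiroshi controls Rowan.

Yes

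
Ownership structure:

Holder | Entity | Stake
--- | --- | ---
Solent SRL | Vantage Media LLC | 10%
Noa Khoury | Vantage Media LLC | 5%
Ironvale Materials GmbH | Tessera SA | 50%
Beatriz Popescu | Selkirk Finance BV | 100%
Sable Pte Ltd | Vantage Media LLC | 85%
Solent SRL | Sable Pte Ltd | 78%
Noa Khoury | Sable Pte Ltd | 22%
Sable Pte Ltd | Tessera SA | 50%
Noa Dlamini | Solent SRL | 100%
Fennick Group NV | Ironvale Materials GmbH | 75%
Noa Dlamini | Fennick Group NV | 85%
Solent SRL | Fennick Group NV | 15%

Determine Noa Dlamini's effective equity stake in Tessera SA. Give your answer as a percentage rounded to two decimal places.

76.50%

Noa Dlamini reaches Tessera along 3 paths.
Via Fennick → Ironvale: 85% × 75% × 50% = 31.875%.
Via Solent → Fennick → Ironvale: 100% × 15% × 75% × 50% = 5.625%.
Via Solent → Sable: 100% × 78% × 50% = 39%.
Total: 31.875% + 5.625% + 39% = 76.5%.
Rounded: 76.50%.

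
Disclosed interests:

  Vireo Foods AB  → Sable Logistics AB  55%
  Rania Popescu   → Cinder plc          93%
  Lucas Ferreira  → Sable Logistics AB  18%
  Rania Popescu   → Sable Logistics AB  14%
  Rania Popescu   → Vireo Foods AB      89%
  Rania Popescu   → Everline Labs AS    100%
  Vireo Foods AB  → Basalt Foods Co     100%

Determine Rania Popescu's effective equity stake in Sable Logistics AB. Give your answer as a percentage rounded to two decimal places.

62.95%

Rania reaches Sable along 2 paths.
Direct stake: 14% = 14%.
Via Vireo: 89% × 55% = 48.95%.
Total: 14% + 48.95% = 62.95%.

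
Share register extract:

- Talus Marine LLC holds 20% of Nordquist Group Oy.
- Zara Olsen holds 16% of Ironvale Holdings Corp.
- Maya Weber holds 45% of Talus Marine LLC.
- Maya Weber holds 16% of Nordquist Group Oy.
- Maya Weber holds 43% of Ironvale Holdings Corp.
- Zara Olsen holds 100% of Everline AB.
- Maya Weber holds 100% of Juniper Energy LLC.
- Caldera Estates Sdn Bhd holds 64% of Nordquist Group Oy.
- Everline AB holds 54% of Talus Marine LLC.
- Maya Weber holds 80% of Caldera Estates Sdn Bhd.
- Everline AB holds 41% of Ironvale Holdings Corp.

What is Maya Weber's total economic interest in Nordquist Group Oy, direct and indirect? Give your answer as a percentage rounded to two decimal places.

76.20%

Maya reaches Nordquist along 3 paths.
Direct stake: 16% = 16%.
Via Caldera: 80% × 64% = 51.2%.
Via Talus: 45% × 20% = 9%.
Total: 16% + 51.2% + 9% = 76.2%.
Rounded: 76.20%.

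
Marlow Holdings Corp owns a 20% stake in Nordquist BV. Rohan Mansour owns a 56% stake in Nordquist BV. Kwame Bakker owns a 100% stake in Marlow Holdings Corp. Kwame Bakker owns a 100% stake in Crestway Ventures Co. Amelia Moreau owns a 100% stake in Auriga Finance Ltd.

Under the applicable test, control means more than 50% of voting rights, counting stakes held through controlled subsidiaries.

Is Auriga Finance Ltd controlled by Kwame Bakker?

Kwame holds 100% of Marlow, so Kwame controls Marlow.
Kwame holds 100% of Crestway, so Kwame controls Crestway.
Neither Kwame nor any entity Kwame controls holds any voting interest in Auriga.
So Kwame does not control Auriga.

No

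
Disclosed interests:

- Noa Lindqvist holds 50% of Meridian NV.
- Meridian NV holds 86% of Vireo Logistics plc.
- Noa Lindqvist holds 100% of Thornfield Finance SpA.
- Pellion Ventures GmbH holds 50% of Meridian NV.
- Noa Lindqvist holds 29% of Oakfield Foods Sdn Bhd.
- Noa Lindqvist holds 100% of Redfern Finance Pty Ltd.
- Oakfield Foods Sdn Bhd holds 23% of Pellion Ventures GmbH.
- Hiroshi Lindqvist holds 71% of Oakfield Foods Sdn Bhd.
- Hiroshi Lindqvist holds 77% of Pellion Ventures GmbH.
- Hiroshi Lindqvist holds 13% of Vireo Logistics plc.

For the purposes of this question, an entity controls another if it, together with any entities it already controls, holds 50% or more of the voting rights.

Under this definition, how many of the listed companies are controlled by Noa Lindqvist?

4

Noa holds 100% of Redfern, so Noa controls Redfern.
Noa holds 50% of Meridian, so Noa controls Meridian.
Noa holds 100% of Thornfield, so Noa controls Thornfield.
Meridian holds 86% of Vireo, so Noa controls Vireo.
No other company's threshold is met.
Noa controls 4 companies.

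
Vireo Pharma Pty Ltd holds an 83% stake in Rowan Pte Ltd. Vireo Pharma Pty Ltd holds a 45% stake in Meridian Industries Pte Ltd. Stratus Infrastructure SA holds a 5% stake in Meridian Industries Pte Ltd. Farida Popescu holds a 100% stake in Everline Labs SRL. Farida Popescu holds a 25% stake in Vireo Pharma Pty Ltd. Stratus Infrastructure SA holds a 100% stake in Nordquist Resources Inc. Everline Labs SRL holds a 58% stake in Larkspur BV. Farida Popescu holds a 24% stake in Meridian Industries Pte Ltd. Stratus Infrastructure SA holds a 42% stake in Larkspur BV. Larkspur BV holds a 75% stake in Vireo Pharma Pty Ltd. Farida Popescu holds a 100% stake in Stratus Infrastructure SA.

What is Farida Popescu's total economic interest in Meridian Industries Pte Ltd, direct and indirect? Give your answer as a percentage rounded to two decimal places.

74.00%

Farida reaches Meridian along 5 paths.
Via Vireo: 25% × 45% = 11.25%.
Via Stratus → Larkspur → Vireo: 100% × 42% × 75% × 45% = 14.175%.
Via Everline → Larkspur → Vireo: 100% × 58% × 75% × 45% = 19.575%.
Direct stake: 24% = 24%.
Via Stratus: 100% × 5% = 5%.
Total: 11.25% + 14.175% + 19.575% + 24% + 5% = 74%.
Rounded: 74.00%.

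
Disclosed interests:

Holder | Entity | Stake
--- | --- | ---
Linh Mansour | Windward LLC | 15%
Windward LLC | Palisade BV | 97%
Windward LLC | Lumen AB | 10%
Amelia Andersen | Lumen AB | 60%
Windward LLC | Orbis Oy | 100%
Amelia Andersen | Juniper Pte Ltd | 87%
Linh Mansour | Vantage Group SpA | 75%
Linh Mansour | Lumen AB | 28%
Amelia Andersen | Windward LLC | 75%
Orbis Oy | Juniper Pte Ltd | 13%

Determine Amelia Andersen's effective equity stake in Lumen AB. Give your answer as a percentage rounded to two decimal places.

Amelia reaches Lumen along 2 paths.
Via Windward: 75% × 10% = 7.5%.
Direct stake: 60% = 60%.
Total: 7.5% + 60% = 67.5%.
Rounded: 67.50%.

67.50%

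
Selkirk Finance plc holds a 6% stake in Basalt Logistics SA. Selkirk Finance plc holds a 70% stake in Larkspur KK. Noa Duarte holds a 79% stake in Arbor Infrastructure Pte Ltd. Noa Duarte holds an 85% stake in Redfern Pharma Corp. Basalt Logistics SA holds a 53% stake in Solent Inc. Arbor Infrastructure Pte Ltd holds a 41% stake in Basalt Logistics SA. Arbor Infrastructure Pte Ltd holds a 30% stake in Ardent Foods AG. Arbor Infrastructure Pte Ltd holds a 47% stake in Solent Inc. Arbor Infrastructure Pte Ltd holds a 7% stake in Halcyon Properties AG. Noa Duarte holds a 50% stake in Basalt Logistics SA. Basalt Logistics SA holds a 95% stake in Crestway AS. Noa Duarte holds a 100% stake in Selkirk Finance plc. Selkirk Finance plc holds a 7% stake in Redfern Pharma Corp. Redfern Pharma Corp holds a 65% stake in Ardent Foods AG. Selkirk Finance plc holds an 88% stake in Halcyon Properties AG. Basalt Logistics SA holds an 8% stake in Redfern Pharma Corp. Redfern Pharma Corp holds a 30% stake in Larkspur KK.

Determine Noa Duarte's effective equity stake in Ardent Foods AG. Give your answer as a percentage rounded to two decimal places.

88.10%

Noa reaches Ardent along 6 paths.
Via Arbor: 79% × 30% = 23.7%.
Via Selkirk → Redfern: 100% × 7% × 65% = 4.55%.
Via Redfern: 85% × 65% = 55.25%.
Via Basalt → Redfern: 50% × 8% × 65% = 2.6%.
Via Selkirk → Basalt → Redfern: 100% × 6% × 8% × 65% = 0.312%.
Via Arbor → Basalt → Redfern: 79% × 41% × 8% × 65% = 1.68428%.
Total: 23.7% + 4.55% + 55.25% + 2.6% + 0.312% + 1.68428% = 88.09628%.
Rounded: 88.10%.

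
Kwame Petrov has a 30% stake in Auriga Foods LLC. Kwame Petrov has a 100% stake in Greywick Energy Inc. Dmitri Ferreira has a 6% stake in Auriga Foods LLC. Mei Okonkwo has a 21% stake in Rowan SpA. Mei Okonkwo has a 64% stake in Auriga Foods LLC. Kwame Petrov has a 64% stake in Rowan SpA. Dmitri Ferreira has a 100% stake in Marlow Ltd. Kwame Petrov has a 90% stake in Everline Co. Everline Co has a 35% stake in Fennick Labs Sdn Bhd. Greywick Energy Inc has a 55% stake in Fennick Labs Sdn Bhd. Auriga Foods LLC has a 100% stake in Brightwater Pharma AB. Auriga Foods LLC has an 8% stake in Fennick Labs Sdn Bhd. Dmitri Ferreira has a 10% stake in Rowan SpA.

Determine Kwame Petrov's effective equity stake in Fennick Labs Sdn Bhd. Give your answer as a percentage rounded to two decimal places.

88.90%

Kwame reaches Fennick along 3 paths.
Via Greywick: 100% × 55% = 55%.
Via Everline: 90% × 35% = 31.5%.
Via Auriga: 30% × 8% = 2.4%.
Total: 55% + 31.5% + 2.4% = 88.9%.
Rounded: 88.90%.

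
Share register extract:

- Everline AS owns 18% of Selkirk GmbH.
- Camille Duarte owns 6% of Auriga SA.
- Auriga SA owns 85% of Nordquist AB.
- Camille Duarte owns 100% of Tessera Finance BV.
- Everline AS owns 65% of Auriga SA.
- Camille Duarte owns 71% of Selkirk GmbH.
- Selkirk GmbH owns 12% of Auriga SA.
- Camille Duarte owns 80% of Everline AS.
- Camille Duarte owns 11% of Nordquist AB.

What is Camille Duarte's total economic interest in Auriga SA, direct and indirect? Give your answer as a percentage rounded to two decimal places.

68.25%

Camille reaches Auriga along 4 paths.
Via Everline → Selkirk: 80% × 18% × 12% = 1.728%.
Via Selkirk: 71% × 12% = 8.52%.
Direct stake: 6% = 6%.
Via Everline: 80% × 65% = 52%.
Total: 1.728% + 8.52% + 6% + 52% = 68.248%.
Rounded: 68.25%.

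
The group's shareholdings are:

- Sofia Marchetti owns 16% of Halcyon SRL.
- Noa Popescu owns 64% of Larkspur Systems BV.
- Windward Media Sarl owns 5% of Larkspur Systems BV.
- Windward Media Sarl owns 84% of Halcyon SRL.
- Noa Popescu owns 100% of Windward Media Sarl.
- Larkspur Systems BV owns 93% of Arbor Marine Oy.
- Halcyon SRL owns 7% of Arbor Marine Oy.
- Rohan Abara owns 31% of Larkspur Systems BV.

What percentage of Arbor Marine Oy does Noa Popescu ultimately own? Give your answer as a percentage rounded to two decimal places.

70.05%

Noa reaches Arbor along 3 paths.
Via Larkspur: 64% × 93% = 59.52%.
Via Windward → Larkspur: 100% × 5% × 93% = 4.65%.
Via Windward → Halcyon: 100% × 84% × 7% = 5.88%.
Total: 59.52% + 4.65% + 5.88% = 70.05%.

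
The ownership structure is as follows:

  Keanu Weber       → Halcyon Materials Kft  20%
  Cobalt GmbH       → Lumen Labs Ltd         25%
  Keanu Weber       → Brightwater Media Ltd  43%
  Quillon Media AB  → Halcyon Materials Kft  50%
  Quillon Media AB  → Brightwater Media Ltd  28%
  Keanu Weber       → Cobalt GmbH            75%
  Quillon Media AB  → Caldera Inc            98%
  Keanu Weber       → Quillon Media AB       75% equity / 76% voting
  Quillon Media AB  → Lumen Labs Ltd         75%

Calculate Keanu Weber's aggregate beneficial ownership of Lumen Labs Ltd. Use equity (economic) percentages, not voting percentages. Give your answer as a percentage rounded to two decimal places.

Keanu reaches Lumen along 2 paths.
Via Cobalt: 75% × 25% = 18.75%.
Via Quillon: 75% × 75% = 56.25%.
Total: 18.75% + 56.25% = 75%.
Rounded: 75.00%.

75.00%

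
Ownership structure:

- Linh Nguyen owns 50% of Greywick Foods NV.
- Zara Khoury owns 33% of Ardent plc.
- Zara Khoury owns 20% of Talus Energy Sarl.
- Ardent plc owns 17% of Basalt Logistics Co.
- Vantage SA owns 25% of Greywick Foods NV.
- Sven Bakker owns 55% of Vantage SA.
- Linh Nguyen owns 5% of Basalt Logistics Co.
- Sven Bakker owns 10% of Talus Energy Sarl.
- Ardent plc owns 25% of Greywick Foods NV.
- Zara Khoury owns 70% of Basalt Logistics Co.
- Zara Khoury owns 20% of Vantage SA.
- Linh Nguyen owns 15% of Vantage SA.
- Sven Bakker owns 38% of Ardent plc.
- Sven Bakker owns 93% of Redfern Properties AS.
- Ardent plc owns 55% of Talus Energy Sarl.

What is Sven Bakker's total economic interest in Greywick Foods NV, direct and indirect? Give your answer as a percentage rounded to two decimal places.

23.25%

Sven reaches Greywick along 2 paths.
Via Ardent: 38% × 25% = 9.5%.
Via Vantage: 55% × 25% = 13.75%.
Total: 9.5% + 13.75% = 23.25%.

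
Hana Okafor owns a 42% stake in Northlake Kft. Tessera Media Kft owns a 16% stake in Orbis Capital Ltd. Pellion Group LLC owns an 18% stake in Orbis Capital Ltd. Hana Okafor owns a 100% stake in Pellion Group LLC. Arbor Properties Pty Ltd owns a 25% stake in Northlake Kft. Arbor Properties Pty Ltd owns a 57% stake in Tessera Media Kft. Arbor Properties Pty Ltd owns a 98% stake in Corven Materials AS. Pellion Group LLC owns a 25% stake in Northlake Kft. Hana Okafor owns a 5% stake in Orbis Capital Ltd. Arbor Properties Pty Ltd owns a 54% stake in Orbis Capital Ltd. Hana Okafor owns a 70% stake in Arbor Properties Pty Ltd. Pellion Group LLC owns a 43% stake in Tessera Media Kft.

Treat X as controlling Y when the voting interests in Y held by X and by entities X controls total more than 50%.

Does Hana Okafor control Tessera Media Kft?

Yes

Hana holds 70% of Arbor, so Hana controls Arbor.
Hana holds 100% of Pellion, so Hana controls Pellion.
Pellion and Arbor together hold 43% + 57% = 100% of Tessera, so Hana controls Tessera.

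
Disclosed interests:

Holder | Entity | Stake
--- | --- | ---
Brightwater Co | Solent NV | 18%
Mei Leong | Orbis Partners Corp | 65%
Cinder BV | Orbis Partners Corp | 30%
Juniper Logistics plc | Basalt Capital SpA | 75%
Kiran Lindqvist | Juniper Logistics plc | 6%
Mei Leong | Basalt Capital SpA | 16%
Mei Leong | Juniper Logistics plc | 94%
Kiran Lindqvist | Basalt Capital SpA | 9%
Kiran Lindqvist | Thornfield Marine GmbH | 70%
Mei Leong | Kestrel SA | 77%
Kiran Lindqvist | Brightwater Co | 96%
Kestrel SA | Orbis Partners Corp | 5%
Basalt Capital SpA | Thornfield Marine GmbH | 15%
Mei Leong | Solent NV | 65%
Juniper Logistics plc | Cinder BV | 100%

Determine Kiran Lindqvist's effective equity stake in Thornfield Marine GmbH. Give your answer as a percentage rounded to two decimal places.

72.03%

Kiran reaches Thornfield along 3 paths.
Direct stake: 70% = 70%.
Via Basalt: 9% × 15% = 1.35%.
Via Juniper → Basalt: 6% × 75% × 15% = 0.675%.
Total: 70% + 1.35% + 0.675% = 72.025%.
Rounded: 72.03%.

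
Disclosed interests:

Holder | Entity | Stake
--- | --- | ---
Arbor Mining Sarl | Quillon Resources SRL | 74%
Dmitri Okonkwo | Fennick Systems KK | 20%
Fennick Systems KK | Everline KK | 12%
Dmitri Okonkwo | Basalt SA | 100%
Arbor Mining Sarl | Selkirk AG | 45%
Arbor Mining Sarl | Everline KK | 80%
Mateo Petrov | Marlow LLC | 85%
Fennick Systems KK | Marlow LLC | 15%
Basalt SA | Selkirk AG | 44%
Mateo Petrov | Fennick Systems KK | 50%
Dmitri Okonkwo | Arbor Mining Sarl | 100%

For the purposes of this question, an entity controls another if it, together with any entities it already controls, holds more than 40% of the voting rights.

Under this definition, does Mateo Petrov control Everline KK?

No

Mateo holds 50% of Fennick, so Mateo controls Fennick.
Fennick and Mateo together hold 15% + 85% = 100% of Marlow, so Mateo controls Marlow.
In Everline, Mateo's side holds only 12%, not > 40%.
So Mateo does not control Everline.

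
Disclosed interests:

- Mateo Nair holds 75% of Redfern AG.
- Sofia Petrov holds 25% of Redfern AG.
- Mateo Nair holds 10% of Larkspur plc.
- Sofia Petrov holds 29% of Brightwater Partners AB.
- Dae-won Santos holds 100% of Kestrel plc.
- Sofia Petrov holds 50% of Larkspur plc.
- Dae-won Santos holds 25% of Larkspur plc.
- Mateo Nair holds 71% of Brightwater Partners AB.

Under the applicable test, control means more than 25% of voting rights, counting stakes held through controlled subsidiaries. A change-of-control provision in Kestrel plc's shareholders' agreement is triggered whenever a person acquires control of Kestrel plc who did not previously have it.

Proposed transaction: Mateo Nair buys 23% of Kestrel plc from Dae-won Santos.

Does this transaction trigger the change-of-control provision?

No

The purchase adds only to Mateo's holdings (Dae-won's stake shrinks), so Mateo is the only person who could newly come to control Kestrel.
Mateo holds 71% of Brightwater, so Mateo controls Brightwater.
Mateo holds 75% of Redfern, so Mateo controls Redfern.
Neither Mateo nor any entity Mateo controls holds any voting interest in Kestrel.
So before the transaction, Mateo does not control Kestrel.
After the purchase, Mateo holds 23% of Kestrel directly, and Dae-won's stake falls to 77%.
After the transaction, Mateo's side holds 23% of Kestrel, not > 25%, so Mateo still does not control Kestrel.
No new person acquires control, so the clause is not triggered.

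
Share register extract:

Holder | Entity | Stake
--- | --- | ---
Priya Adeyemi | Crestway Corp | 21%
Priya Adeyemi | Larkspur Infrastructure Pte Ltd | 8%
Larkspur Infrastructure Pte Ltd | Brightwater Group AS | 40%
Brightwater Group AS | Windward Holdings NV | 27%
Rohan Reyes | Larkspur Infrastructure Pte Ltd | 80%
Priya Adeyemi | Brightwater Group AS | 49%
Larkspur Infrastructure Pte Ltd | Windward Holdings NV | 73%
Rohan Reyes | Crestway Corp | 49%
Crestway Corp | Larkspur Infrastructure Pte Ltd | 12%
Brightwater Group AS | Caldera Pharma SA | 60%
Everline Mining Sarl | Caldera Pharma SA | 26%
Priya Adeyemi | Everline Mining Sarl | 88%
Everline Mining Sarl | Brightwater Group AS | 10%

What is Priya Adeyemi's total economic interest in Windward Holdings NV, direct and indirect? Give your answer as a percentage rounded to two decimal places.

Priya reaches Windward along 6 paths.
Via Brightwater: 49% × 27% = 13.23%.
Via Everline → Brightwater: 88% × 10% × 27% = 2.376%.
Via Crestway → Larkspur → Brightwater: 21% × 12% × 40% × 27% = 0.27216%.
Via Larkspur → Brightwater: 8% × 40% × 27% = 0.864%.
Via Crestway → Larkspur: 21% × 12% × 73% = 1.8396%.
Via Larkspur: 8% × 73% = 5.84%.
Total: 13.23% + 2.376% + 0.27216% + 0.864% + 1.8396% + 5.84% = 24.42176%.
Rounded: 24.42%.

24.42%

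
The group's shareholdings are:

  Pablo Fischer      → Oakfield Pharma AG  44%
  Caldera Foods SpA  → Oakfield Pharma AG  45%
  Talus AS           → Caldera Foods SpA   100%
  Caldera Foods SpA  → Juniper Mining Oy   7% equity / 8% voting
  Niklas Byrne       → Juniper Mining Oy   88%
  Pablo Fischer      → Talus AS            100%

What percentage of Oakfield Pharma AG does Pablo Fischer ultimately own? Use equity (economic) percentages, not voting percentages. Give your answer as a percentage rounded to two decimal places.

89.00%

Pablo reaches Oakfield along 2 paths.
Via Talus → Caldera: 100% × 100% × 45% = 45%.
Direct stake: 44% = 44%.
Total: 45% + 44% = 89%.
Rounded: 89.00%.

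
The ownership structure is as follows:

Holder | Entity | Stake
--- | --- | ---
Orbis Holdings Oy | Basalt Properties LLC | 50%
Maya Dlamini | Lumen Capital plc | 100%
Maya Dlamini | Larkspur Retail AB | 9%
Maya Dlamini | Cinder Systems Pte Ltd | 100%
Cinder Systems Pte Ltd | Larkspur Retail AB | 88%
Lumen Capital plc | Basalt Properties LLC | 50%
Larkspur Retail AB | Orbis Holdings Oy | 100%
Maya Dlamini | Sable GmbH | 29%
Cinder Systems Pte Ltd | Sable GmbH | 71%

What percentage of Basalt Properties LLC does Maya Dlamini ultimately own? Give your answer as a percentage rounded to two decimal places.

Maya reaches Basalt along 3 paths.
Via Lumen: 100% × 50% = 50%.
Via Larkspur → Orbis: 9% × 100% × 50% = 4.5%.
Via Cinder → Larkspur → Orbis: 100% × 88% × 100% × 50% = 44%.
Total: 50% + 4.5% + 44% = 98.5%.
Rounded: 98.50%.

98.50%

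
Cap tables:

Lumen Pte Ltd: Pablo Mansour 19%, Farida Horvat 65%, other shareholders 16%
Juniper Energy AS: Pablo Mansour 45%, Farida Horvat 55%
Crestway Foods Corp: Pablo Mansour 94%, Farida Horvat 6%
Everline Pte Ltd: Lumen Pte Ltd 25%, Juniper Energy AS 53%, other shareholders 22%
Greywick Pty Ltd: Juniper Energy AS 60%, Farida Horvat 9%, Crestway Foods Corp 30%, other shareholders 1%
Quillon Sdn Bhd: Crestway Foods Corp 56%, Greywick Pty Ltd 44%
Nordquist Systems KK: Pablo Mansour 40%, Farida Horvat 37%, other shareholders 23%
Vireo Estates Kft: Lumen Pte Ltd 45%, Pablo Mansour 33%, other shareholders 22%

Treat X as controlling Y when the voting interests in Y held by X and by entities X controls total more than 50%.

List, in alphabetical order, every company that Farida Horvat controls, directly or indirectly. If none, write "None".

Farida holds 65% of Lumen, so Farida controls Lumen.
Farida holds 55% of Juniper, so Farida controls Juniper.
Lumen and Juniper together hold 25% + 53% = 78% of Everline, so Farida controls Everline.
Juniper and Farida together hold 60% + 9% = 69% of Greywick, so Farida controls Greywick.
No other company's threshold is met.

Everline Pte Ltd, Greywick Pty Ltd, Juniper Energy AS, Lumen Pte Ltd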